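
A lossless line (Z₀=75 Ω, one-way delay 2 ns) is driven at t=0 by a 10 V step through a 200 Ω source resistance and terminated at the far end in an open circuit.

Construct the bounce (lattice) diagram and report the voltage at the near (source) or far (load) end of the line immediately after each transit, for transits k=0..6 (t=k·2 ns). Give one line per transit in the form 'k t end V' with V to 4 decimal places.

0 0 source 2.7273
1 2 load 5.4545
2 4 source 6.6942
3 6 load 7.9339
4 8 source 8.4974
5 10 load 9.0609
6 12 source 9.3170

Γ_L=1.000000, Γ_S=0.454545; launch V₁=10·75/275=2.727273
k=0 src: V=2.7273
k=1 load: inc=2.727273, refl=2.727273·1.000000=2.7273; V=0.000000+2.727273+2.727273=5.4545
k=2 src: inc=2.727273, refl=2.727273·0.454545=1.2397; V=2.727273+2.727273+1.239669=6.6942
k=3 load: inc=1.239669, refl=1.239669·1.000000=1.2397; V=5.454545+1.239669+1.239669=7.9339
k=4 src: inc=1.239669, refl=1.239669·0.454545=0.5635; V=6.694215+1.239669+0.563486=8.4974
k=5 load: inc=0.563486, refl=0.563486·1.000000=0.5635; V=7.933884+0.563486+0.563486=9.0609
k=6 src: inc=0.563486, refl=0.563486·0.454545=0.2561; V=8.497370+0.563486+0.256130=9.3170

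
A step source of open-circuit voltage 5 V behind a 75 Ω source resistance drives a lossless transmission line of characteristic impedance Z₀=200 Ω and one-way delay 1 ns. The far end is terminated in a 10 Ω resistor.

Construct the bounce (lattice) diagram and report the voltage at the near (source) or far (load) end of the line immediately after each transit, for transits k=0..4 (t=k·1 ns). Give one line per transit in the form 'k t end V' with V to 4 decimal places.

0 0 source 3.6364
1 1 load 0.3463
2 2 source 1.8418
3 3 load 0.4887
4 4 source 1.1038

Γ_L=-0.904762, Γ_S=-0.454545; launch V₁=5·200/275=3.636364
k=0 src: V=3.6364
k=1 load: inc=3.636364, refl=3.636364·-0.904762=-3.2900; V=0.000000+3.636364+-3.290043=0.3463
k=2 src: inc=-3.290043, refl=-3.290043·-0.454545=1.4955; V=3.636364+-3.290043+1.495474=1.8418
k=3 load: inc=1.495474, refl=1.495474·-0.904762=-1.3530; V=0.346320+1.495474+-1.353048=0.4887
k=4 src: inc=-1.353048, refl=-1.353048·-0.454545=0.6150; V=1.841795+-1.353048+0.615022=1.1038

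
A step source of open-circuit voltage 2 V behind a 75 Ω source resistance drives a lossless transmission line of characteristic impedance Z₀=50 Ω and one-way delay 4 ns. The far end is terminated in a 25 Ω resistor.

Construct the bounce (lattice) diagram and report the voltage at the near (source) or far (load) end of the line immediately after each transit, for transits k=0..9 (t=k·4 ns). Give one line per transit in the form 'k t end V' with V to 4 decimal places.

Γ_L=-0.333333, Γ_S=0.200000; launch V₁=2·50/125=0.800000
k=0 src: V=0.8000
k=1 load: inc=0.800000, refl=0.800000·-0.333333=-0.2667; V=0.000000+0.800000+-0.266667=0.5333
k=2 src: inc=-0.266667, refl=-0.266667·0.200000=-0.0533; V=0.800000+-0.266667+-0.053333=0.4800
k=3 load: inc=-0.053333, refl=-0.053333·-0.333333=0.0178; V=0.533333+-0.053333+0.017778=0.4978
k=4 src: inc=0.017778, refl=0.017778·0.200000=0.0036; V=0.480000+0.017778+0.003556=0.5013
k=5 load: inc=0.003556, refl=0.003556·-0.333333=-0.0012; V=0.497778+0.003556+-0.001185=0.5001
k=6 src: inc=-0.001185, refl=-0.001185·0.200000=-0.0002; V=0.501333+-0.001185+-0.000237=0.4999
k=7 load: inc=-0.000237, refl=-0.000237·-0.333333=0.0001; V=0.500148+-0.000237+0.000079=0.5000
k=8 src: inc=0.000079, refl=0.000079·0.200000=0.0000; V=0.499911+0.000079+0.000016=0.5000
k=9 load: inc=0.000016, refl=0.000016·-0.333333=-0.0000; V=0.499990+0.000016+-0.000005=0.5000

0 0 source 0.8000
1 4 load 0.5333
2 8 source 0.4800
3 12 load 0.4978
4 16 source 0.5013
5 20 load 0.5001
6 24 source 0.4999
7 28 load 0.5000
8 32 source 0.5000
9 36 load 0.5000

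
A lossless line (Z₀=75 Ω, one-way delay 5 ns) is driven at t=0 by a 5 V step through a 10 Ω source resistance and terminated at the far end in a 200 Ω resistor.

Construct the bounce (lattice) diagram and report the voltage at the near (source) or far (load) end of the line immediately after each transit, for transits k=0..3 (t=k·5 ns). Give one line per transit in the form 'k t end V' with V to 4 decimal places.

0 0 source 4.4118
1 5 load 6.4171
2 10 source 4.8836
3 15 load 4.1866

Γ_L=0.454545, Γ_S=-0.764706; launch V₁=5·75/85=4.411765
k=0 src: V=4.4118
k=1 load: inc=4.411765, refl=4.411765·0.454545=2.0053; V=0.000000+4.411765+2.005348=6.4171
k=2 src: inc=2.005348, refl=2.005348·-0.764706=-1.5335; V=4.411765+2.005348+-1.533501=4.8836
k=3 load: inc=-1.533501, refl=-1.533501·0.454545=-0.6970; V=6.417112+-1.533501+-0.697046=4.1866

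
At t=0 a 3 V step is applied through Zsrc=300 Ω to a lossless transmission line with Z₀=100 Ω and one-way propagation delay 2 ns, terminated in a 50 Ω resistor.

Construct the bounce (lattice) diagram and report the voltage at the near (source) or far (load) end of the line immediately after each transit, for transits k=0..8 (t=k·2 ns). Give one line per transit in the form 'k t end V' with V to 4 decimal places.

Γ_L=-0.333333, Γ_S=0.500000; launch V₁=3·100/400=0.750000
k=0 src: V=0.7500
k=1 load: inc=0.750000, refl=0.750000·-0.333333=-0.2500; V=0.000000+0.750000+-0.250000=0.5000
k=2 src: inc=-0.250000, refl=-0.250000·0.500000=-0.1250; V=0.750000+-0.250000+-0.125000=0.3750
k=3 load: inc=-0.125000, refl=-0.125000·-0.333333=0.0417; V=0.500000+-0.125000+0.041667=0.4167
k=4 src: inc=0.041667, refl=0.041667·0.500000=0.0208; V=0.375000+0.041667+0.020833=0.4375
k=5 load: inc=0.020833, refl=0.020833·-0.333333=-0.0069; V=0.416667+0.020833+-0.006944=0.4306
k=6 src: inc=-0.006944, refl=-0.006944·0.500000=-0.0035; V=0.437500+-0.006944+-0.003472=0.4271
k=7 load: inc=-0.003472, refl=-0.003472·-0.333333=0.0012; V=0.430556+-0.003472+0.001157=0.4282
k=8 src: inc=0.001157, refl=0.001157·0.500000=0.0006; V=0.427083+0.001157+0.000579=0.4288

0 0 source 0.7500
1 2 load 0.5000
2 4 source 0.3750
3 6 load 0.4167
4 8 source 0.4375
5 10 load 0.4306
6 12 source 0.4271
7 14 load 0.4282
8 16 source 0.4288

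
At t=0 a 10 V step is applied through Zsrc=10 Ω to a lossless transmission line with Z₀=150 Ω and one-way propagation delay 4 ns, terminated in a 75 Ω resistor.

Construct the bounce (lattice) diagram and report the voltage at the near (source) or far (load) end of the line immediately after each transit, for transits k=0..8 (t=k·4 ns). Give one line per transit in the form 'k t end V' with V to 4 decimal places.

0 0 source 9.3750
1 4 load 6.2500
2 8 source 8.9844
3 12 load 8.0729
4 16 source 8.8704
5 20 load 8.6046
6 24 source 8.8372
7 28 load 8.7597
8 32 source 8.8275

Γ_L=-0.333333, Γ_S=-0.875000; launch V₁=10·150/160=9.375000
k=0 src: V=9.3750
k=1 load: inc=9.375000, refl=9.375000·-0.333333=-3.1250; V=0.000000+9.375000+-3.125000=6.2500
k=2 src: inc=-3.125000, refl=-3.125000·-0.875000=2.7344; V=9.375000+-3.125000+2.734375=8.9844
k=3 load: inc=2.734375, refl=2.734375·-0.333333=-0.9115; V=6.250000+2.734375+-0.911458=8.0729
k=4 src: inc=-0.911458, refl=-0.911458·-0.875000=0.7975; V=8.984375+-0.911458+0.797526=8.8704
k=5 load: inc=0.797526, refl=0.797526·-0.333333=-0.2658; V=8.072917+0.797526+-0.265842=8.6046
k=6 src: inc=-0.265842, refl=-0.265842·-0.875000=0.2326; V=8.870443+-0.265842+0.232612=8.8372
k=7 load: inc=0.232612, refl=0.232612·-0.333333=-0.0775; V=8.604601+0.232612+-0.077537=8.7597
k=8 src: inc=-0.077537, refl=-0.077537·-0.875000=0.0678; V=8.837212+-0.077537+0.067845=8.8275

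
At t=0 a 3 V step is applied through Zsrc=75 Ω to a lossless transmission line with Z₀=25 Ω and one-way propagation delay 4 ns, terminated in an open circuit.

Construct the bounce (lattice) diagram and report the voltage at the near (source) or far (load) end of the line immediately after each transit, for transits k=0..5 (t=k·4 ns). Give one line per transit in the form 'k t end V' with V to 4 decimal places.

0 0 source 0.7500
1 4 load 1.5000
2 8 source 1.8750
3 12 load 2.2500
4 16 source 2.4375
5 20 load 2.6250

Γ_L=1.000000, Γ_S=0.500000; launch V₁=3·25/100=0.750000
k=0 src: V=0.7500
k=1 load: inc=0.750000, refl=0.750000·1.000000=0.7500; V=0.000000+0.750000+0.750000=1.5000
k=2 src: inc=0.750000, refl=0.750000·0.500000=0.3750; V=0.750000+0.750000+0.375000=1.8750
k=3 load: inc=0.375000, refl=0.375000·1.000000=0.3750; V=1.500000+0.375000+0.375000=2.2500
k=4 src: inc=0.375000, refl=0.375000·0.500000=0.1875; V=1.875000+0.375000+0.187500=2.4375
k=5 load: inc=0.187500, refl=0.187500·1.000000=0.1875; V=2.250000+0.187500+0.187500=2.6250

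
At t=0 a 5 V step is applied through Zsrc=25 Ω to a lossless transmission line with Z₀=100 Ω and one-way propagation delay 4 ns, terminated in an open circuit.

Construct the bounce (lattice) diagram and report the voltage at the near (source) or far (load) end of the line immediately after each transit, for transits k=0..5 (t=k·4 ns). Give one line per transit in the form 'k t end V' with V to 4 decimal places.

Γ_L=1.000000, Γ_S=-0.600000; launch V₁=5·100/125=4.000000
k=0 src: V=4.0000
k=1 load: inc=4.000000, refl=4.000000·1.000000=4.0000; V=0.000000+4.000000+4.000000=8.0000
k=2 src: inc=4.000000, refl=4.000000·-0.600000=-2.4000; V=4.000000+4.000000+-2.400000=5.6000
k=3 load: inc=-2.400000, refl=-2.400000·1.000000=-2.4000; V=8.000000+-2.400000+-2.400000=3.2000
k=4 src: inc=-2.400000, refl=-2.400000·-0.600000=1.4400; V=5.600000+-2.400000+1.440000=4.6400
k=5 load: inc=1.440000, refl=1.440000·1.000000=1.4400; V=3.200000+1.440000+1.440000=6.0800

0 0 source 4.0000
1 4 load 8.0000
2 8 source 5.6000
3 12 load 3.2000
4 16 source 4.6400
5 20 load 6.0800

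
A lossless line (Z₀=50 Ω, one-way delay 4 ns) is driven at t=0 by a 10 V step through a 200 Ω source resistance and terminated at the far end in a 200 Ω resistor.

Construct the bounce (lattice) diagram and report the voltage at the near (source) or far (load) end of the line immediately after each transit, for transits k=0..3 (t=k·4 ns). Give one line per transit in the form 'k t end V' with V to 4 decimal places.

0 0 source 2.0000
1 4 load 3.2000
2 8 source 3.9200
3 12 load 4.3520

Γ_L=0.600000, Γ_S=0.600000; launch V₁=10·50/250=2.000000
k=0 src: V=2.0000
k=1 load: inc=2.000000, refl=2.000000·0.600000=1.2000; V=0.000000+2.000000+1.200000=3.2000
k=2 src: inc=1.200000, refl=1.200000·0.600000=0.7200; V=2.000000+1.200000+0.720000=3.9200
k=3 load: inc=0.720000, refl=0.720000·0.600000=0.4320; V=3.200000+0.720000+0.432000=4.3520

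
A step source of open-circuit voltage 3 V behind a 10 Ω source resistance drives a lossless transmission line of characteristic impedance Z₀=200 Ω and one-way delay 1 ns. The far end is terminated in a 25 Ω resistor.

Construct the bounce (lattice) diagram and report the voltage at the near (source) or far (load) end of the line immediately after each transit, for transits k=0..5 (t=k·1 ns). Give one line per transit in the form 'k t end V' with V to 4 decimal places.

Γ_L=-0.777778, Γ_S=-0.904762; launch V₁=3·200/210=2.857143
k=0 src: V=2.8571
k=1 load: inc=2.857143, refl=2.857143·-0.777778=-2.2222; V=0.000000+2.857143+-2.222222=0.6349
k=2 src: inc=-2.222222, refl=-2.222222·-0.904762=2.0106; V=2.857143+-2.222222+2.010582=2.6455
k=3 load: inc=2.010582, refl=2.010582·-0.777778=-1.5638; V=0.634921+2.010582+-1.563786=1.0817
k=4 src: inc=-1.563786, refl=-1.563786·-0.904762=1.4149; V=2.645503+-1.563786+1.414854=2.4966
k=5 load: inc=1.414854, refl=1.414854·-0.777778=-1.1004; V=1.081717+1.414854+-1.100442=1.3961

0 0 source 2.8571
1 1 load 0.6349
2 2 source 2.6455
3 3 load 1.0817
4 4 source 2.4966
5 5 load 1.3961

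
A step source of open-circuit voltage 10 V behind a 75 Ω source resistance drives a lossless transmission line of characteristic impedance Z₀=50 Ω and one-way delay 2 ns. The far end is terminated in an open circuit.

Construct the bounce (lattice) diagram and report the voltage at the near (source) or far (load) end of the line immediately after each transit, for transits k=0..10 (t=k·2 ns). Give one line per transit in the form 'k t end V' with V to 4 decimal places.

0 0 source 4.0000
1 2 load 8.0000
2 4 source 8.8000
3 6 load 9.6000
4 8 source 9.7600
5 10 load 9.9200
6 12 source 9.9520
7 14 load 9.9840
8 16 source 9.9904
9 18 load 9.9968
10 20 source 9.9981

Γ_L=1.000000, Γ_S=0.200000; launch V₁=10·50/125=4.000000
k=0 src: V=4.0000
k=1 load: inc=4.000000, refl=4.000000·1.000000=4.0000; V=0.000000+4.000000+4.000000=8.0000
k=2 src: inc=4.000000, refl=4.000000·0.200000=0.8000; V=4.000000+4.000000+0.800000=8.8000
k=3 load: inc=0.800000, refl=0.800000·1.000000=0.8000; V=8.000000+0.800000+0.800000=9.6000
k=4 src: inc=0.800000, refl=0.800000·0.200000=0.1600; V=8.800000+0.800000+0.160000=9.7600
k=5 load: inc=0.160000, refl=0.160000·1.000000=0.1600; V=9.600000+0.160000+0.160000=9.9200
k=6 src: inc=0.160000, refl=0.160000·0.200000=0.0320; V=9.760000+0.160000+0.032000=9.9520
k=7 load: inc=0.032000, refl=0.032000·1.000000=0.0320; V=9.920000+0.032000+0.032000=9.9840
k=8 src: inc=0.032000, refl=0.032000·0.200000=0.0064; V=9.952000+0.032000+0.006400=9.9904
k=9 load: inc=0.006400, refl=0.006400·1.000000=0.0064; V=9.984000+0.006400+0.006400=9.9968
k=10 src: inc=0.006400, refl=0.006400·0.200000=0.0013; V=9.990400+0.006400+0.001280=9.9981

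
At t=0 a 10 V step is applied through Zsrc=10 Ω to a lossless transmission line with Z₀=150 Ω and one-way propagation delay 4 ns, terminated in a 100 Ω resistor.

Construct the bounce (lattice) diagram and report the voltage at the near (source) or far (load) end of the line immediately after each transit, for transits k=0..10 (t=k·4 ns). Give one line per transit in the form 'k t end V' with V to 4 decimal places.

0 0 source 9.3750
1 4 load 7.5000
2 8 source 9.1406
3 12 load 8.8125
4 16 source 9.0996
5 20 load 9.0422
6 24 source 9.0924
7 28 load 9.0824
8 32 source 9.0912
9 36 load 9.0894
10 40 source 9.0910

Γ_L=-0.200000, Γ_S=-0.875000; launch V₁=10·150/160=9.375000
k=0 src: V=9.3750
k=1 load: inc=9.375000, refl=9.375000·-0.200000=-1.8750; V=0.000000+9.375000+-1.875000=7.5000
k=2 src: inc=-1.875000, refl=-1.875000·-0.875000=1.6406; V=9.375000+-1.875000+1.640625=9.1406
k=3 load: inc=1.640625, refl=1.640625·-0.200000=-0.3281; V=7.500000+1.640625+-0.328125=8.8125
k=4 src: inc=-0.328125, refl=-0.328125·-0.875000=0.2871; V=9.140625+-0.328125+0.287109=9.0996
k=5 load: inc=0.287109, refl=0.287109·-0.200000=-0.0574; V=8.812500+0.287109+-0.057422=9.0422
k=6 src: inc=-0.057422, refl=-0.057422·-0.875000=0.0502; V=9.099609+-0.057422+0.050244=9.0924
k=7 load: inc=0.050244, refl=0.050244·-0.200000=-0.0100; V=9.042188+0.050244+-0.010049=9.0824
k=8 src: inc=-0.010049, refl=-0.010049·-0.875000=0.0088; V=9.092432+-0.010049+0.008793=9.0912
k=9 load: inc=0.008793, refl=0.008793·-0.200000=-0.0018; V=9.082383+0.008793+-0.001759=9.0894
k=10 src: inc=-0.001759, refl=-0.001759·-0.875000=0.0015; V=9.091176+-0.001759+0.001539=9.0910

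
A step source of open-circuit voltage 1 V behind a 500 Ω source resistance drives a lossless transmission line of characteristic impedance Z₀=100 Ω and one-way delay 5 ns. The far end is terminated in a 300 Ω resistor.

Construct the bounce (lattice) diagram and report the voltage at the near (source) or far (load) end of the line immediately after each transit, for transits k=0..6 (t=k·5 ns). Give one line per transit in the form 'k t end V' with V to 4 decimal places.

Γ_L=0.500000, Γ_S=0.666667; launch V₁=1·100/600=0.166667
k=0 src: V=0.1667
k=1 load: inc=0.166667, refl=0.166667·0.500000=0.0833; V=0.000000+0.166667+0.083333=0.2500
k=2 src: inc=0.083333, refl=0.083333·0.666667=0.0556; V=0.166667+0.083333+0.055556=0.3056
k=3 load: inc=0.055556, refl=0.055556·0.500000=0.0278; V=0.250000+0.055556+0.027778=0.3333
k=4 src: inc=0.027778, refl=0.027778·0.666667=0.0185; V=0.305556+0.027778+0.018519=0.3519
k=5 load: inc=0.018519, refl=0.018519·0.500000=0.0093; V=0.333333+0.018519+0.009259=0.3611
k=6 src: inc=0.009259, refl=0.009259·0.666667=0.0062; V=0.351852+0.009259+0.006173=0.3673

0 0 source 0.1667
1 5 load 0.2500
2 10 source 0.3056
3 15 load 0.3333
4 20 source 0.3519
5 25 load 0.3611
6 30 source 0.3673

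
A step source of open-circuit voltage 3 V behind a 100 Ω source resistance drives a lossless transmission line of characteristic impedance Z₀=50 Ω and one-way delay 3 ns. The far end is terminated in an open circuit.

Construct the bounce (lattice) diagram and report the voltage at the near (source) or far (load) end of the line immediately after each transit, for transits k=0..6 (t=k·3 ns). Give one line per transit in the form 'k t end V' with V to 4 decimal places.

0 0 source 1.0000
1 3 load 2.0000
2 6 source 2.3333
3 9 load 2.6667
4 12 source 2.7778
5 15 load 2.8889
6 18 source 2.9259

Γ_L=1.000000, Γ_S=0.333333; launch V₁=3·50/150=1.000000
k=0 src: V=1.0000
k=1 load: inc=1.000000, refl=1.000000·1.000000=1.0000; V=0.000000+1.000000+1.000000=2.0000
k=2 src: inc=1.000000, refl=1.000000·0.333333=0.3333; V=1.000000+1.000000+0.333333=2.3333
k=3 load: inc=0.333333, refl=0.333333·1.000000=0.3333; V=2.000000+0.333333+0.333333=2.6667
k=4 src: inc=0.333333, refl=0.333333·0.333333=0.1111; V=2.333333+0.333333+0.111111=2.7778
k=5 load: inc=0.111111, refl=0.111111·1.000000=0.1111; V=2.666667+0.111111+0.111111=2.8889
k=6 src: inc=0.111111, refl=0.111111·0.333333=0.0370; V=2.777778+0.111111+0.037037=2.9259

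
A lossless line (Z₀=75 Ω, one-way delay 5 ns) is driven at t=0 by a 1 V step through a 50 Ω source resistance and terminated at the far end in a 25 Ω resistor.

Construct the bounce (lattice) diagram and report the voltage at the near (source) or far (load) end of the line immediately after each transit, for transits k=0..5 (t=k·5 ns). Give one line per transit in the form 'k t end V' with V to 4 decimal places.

Γ_L=-0.500000, Γ_S=-0.200000; launch V₁=1·75/125=0.600000
k=0 src: V=0.6000
k=1 load: inc=0.600000, refl=0.600000·-0.500000=-0.3000; V=0.000000+0.600000+-0.300000=0.3000
k=2 src: inc=-0.300000, refl=-0.300000·-0.200000=0.0600; V=0.600000+-0.300000+0.060000=0.3600
k=3 load: inc=0.060000, refl=0.060000·-0.500000=-0.0300; V=0.300000+0.060000+-0.030000=0.3300
k=4 src: inc=-0.030000, refl=-0.030000·-0.200000=0.0060; V=0.360000+-0.030000+0.006000=0.3360
k=5 load: inc=0.006000, refl=0.006000·-0.500000=-0.0030; V=0.330000+0.006000+-0.003000=0.3330

0 0 source 0.6000
1 5 load 0.3000
2 10 source 0.3600
3 15 load 0.3300
4 20 source 0.3360
5 25 load 0.3330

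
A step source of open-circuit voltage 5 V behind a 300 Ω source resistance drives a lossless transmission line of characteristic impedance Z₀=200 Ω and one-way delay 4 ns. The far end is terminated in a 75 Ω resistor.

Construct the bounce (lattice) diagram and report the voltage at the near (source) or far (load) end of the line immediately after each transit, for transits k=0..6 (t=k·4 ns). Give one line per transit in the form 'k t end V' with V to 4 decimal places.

Γ_L=-0.454545, Γ_S=0.200000; launch V₁=5·200/500=2.000000
k=0 src: V=2.0000
k=1 load: inc=2.000000, refl=2.000000·-0.454545=-0.9091; V=0.000000+2.000000+-0.909091=1.0909
k=2 src: inc=-0.909091, refl=-0.909091·0.200000=-0.1818; V=2.000000+-0.909091+-0.181818=0.9091
k=3 load: inc=-0.181818, refl=-0.181818·-0.454545=0.0826; V=1.090909+-0.181818+0.082645=0.9917
k=4 src: inc=0.082645, refl=0.082645·0.200000=0.0165; V=0.909091+0.082645+0.016529=1.0083
k=5 load: inc=0.016529, refl=0.016529·-0.454545=-0.0075; V=0.991736+0.016529+-0.007513=1.0008
k=6 src: inc=-0.007513, refl=-0.007513·0.200000=-0.0015; V=1.008264+-0.007513+-0.001503=0.9992

0 0 source 2.0000
1 4 load 1.0909
2 8 source 0.9091
3 12 load 0.9917
4 16 source 1.0083
5 20 load 1.0008
6 24 source 0.9992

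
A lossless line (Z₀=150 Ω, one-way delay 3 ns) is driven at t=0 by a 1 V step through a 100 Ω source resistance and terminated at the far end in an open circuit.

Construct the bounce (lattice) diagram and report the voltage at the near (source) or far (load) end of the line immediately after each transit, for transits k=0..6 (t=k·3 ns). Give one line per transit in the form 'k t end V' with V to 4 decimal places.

Γ_L=1.000000, Γ_S=-0.200000; launch V₁=1·150/250=0.600000
k=0 src: V=0.6000
k=1 load: inc=0.600000, refl=0.600000·1.000000=0.6000; V=0.000000+0.600000+0.600000=1.2000
k=2 src: inc=0.600000, refl=0.600000·-0.200000=-0.1200; V=0.600000+0.600000+-0.120000=1.0800
k=3 load: inc=-0.120000, refl=-0.120000·1.000000=-0.1200; V=1.200000+-0.120000+-0.120000=0.9600
k=4 src: inc=-0.120000, refl=-0.120000·-0.200000=0.0240; V=1.080000+-0.120000+0.024000=0.9840
k=5 load: inc=0.024000, refl=0.024000·1.000000=0.0240; V=0.960000+0.024000+0.024000=1.0080
k=6 src: inc=0.024000, refl=0.024000·-0.200000=-0.0048; V=0.984000+0.024000+-0.004800=1.0032

0 0 source 0.6000
1 3 load 1.2000
2 6 source 1.0800
3 9 load 0.9600
4 12 source 0.9840
5 15 load 1.0080
6 18 source 1.0032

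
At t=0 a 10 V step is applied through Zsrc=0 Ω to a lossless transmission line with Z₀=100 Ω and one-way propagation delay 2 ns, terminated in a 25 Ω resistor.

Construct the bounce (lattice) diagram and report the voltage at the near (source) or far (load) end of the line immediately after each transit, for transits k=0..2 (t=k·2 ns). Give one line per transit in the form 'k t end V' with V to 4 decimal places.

Γ_L=-0.600000, Γ_S=-1.000000; launch V₁=10·100/100=10.000000
k=0 src: V=10.0000
k=1 load: inc=10.000000, refl=10.000000·-0.600000=-6.0000; V=0.000000+10.000000+-6.000000=4.0000
k=2 src: inc=-6.000000, refl=-6.000000·-1.000000=6.0000; V=10.000000+-6.000000+6.000000=10.0000

0 0 source 10.0000
1 2 load 4.0000
2 4 source 10.0000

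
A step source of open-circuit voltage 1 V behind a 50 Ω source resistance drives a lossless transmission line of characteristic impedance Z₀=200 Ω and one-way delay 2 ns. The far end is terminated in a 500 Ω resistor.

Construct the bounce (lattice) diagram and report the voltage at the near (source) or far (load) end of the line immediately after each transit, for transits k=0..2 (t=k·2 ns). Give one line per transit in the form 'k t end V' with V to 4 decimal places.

0 0 source 0.8000
1 2 load 1.1429
2 4 source 0.9371

Γ_L=0.428571, Γ_S=-0.600000; launch V₁=1·200/250=0.800000
k=0 src: V=0.8000
k=1 load: inc=0.800000, refl=0.800000·0.428571=0.3429; V=0.000000+0.800000+0.342857=1.1429
k=2 src: inc=0.342857, refl=0.342857·-0.600000=-0.2057; V=0.800000+0.342857+-0.205714=0.9371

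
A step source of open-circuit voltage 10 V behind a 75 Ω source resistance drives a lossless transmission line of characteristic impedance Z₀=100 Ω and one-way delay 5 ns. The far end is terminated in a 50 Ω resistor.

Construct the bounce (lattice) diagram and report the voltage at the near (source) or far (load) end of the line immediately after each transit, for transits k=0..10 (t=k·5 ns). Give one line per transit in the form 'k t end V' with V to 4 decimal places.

Γ_L=-0.333333, Γ_S=-0.142857; launch V₁=10·100/175=5.714286
k=0 src: V=5.7143
k=1 load: inc=5.714286, refl=5.714286·-0.333333=-1.9048; V=0.000000+5.714286+-1.904762=3.8095
k=2 src: inc=-1.904762, refl=-1.904762·-0.142857=0.2721; V=5.714286+-1.904762+0.272109=4.0816
k=3 load: inc=0.272109, refl=0.272109·-0.333333=-0.0907; V=3.809524+0.272109+-0.090703=3.9909
k=4 src: inc=-0.090703, refl=-0.090703·-0.142857=0.0130; V=4.081633+-0.090703+0.012958=4.0039
k=5 load: inc=0.012958, refl=0.012958·-0.333333=-0.0043; V=3.990930+0.012958+-0.004319=3.9996
k=6 src: inc=-0.004319, refl=-0.004319·-0.142857=0.0006; V=4.003887+-0.004319+0.000617=4.0002
k=7 load: inc=0.000617, refl=0.000617·-0.333333=-0.0002; V=3.999568+0.000617+-0.000206=4.0000
k=8 src: inc=-0.000206, refl=-0.000206·-0.142857=0.0000; V=4.000185+-0.000206+0.000029=4.0000
k=9 load: inc=0.000029, refl=0.000029·-0.333333=-0.0000; V=3.999979+0.000029+-0.000010=4.0000
k=10 src: inc=-0.000010, refl=-0.000010·-0.142857=0.0000; V=4.000009+-0.000010+0.000001=4.0000

0 0 source 5.7143
1 5 load 3.8095
2 10 source 4.0816
3 15 load 3.9909
4 20 source 4.0039
5 25 load 3.9996
6 30 source 4.0002
7 35 load 4.0000
8 40 source 4.0000
9 45 load 4.0000
10 50 source 4.0000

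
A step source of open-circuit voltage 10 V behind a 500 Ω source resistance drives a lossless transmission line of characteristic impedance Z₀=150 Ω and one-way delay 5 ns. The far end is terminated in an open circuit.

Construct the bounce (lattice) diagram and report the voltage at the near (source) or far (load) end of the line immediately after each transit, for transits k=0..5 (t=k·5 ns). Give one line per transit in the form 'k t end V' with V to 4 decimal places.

0 0 source 2.3077
1 5 load 4.6154
2 10 source 5.8580
3 15 load 7.1006
4 20 source 7.7697
5 25 load 8.4388

Γ_L=1.000000, Γ_S=0.538462; launch V₁=10·150/650=2.307692
k=0 src: V=2.3077
k=1 load: inc=2.307692, refl=2.307692·1.000000=2.3077; V=0.000000+2.307692+2.307692=4.6154
k=2 src: inc=2.307692, refl=2.307692·0.538462=1.2426; V=2.307692+2.307692+1.242604=5.8580
k=3 load: inc=1.242604, refl=1.242604·1.000000=1.2426; V=4.615385+1.242604+1.242604=7.1006
k=4 src: inc=1.242604, refl=1.242604·0.538462=0.6691; V=5.857988+1.242604+0.669094=7.7697
k=5 load: inc=0.669094, refl=0.669094·1.000000=0.6691; V=7.100592+0.669094+0.669094=8.4388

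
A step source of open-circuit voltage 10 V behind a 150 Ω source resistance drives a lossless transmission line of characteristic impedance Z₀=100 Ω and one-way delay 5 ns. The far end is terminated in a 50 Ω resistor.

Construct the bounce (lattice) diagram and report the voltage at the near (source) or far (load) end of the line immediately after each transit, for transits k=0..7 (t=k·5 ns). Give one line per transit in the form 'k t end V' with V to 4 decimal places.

Γ_L=-0.333333, Γ_S=0.200000; launch V₁=10·100/250=4.000000
k=0 src: V=4.0000
k=1 load: inc=4.000000, refl=4.000000·-0.333333=-1.3333; V=0.000000+4.000000+-1.333333=2.6667
k=2 src: inc=-1.333333, refl=-1.333333·0.200000=-0.2667; V=4.000000+-1.333333+-0.266667=2.4000
k=3 load: inc=-0.266667, refl=-0.266667·-0.333333=0.0889; V=2.666667+-0.266667+0.088889=2.4889
k=4 src: inc=0.088889, refl=0.088889·0.200000=0.0178; V=2.400000+0.088889+0.017778=2.5067
k=5 load: inc=0.017778, refl=0.017778·-0.333333=-0.0059; V=2.488889+0.017778+-0.005926=2.5007
k=6 src: inc=-0.005926, refl=-0.005926·0.200000=-0.0012; V=2.506667+-0.005926+-0.001185=2.4996
k=7 load: inc=-0.001185, refl=-0.001185·-0.333333=0.0004; V=2.500741+-0.001185+0.000395=2.5000

0 0 source 4.0000
1 5 load 2.6667
2 10 source 2.4000
3 15 load 2.4889
4 20 source 2.5067
5 25 load 2.5007
6 30 source 2.4996
7 35 load 2.5000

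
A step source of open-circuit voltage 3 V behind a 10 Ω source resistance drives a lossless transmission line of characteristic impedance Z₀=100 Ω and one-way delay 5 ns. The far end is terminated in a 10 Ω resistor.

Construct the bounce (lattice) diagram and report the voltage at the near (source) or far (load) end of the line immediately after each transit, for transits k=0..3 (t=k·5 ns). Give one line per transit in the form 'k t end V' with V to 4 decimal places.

Γ_L=-0.818182, Γ_S=-0.818182; launch V₁=3·100/110=2.727273
k=0 src: V=2.7273
k=1 load: inc=2.727273, refl=2.727273·-0.818182=-2.2314; V=0.000000+2.727273+-2.231405=0.4959
k=2 src: inc=-2.231405, refl=-2.231405·-0.818182=1.8257; V=2.727273+-2.231405+1.825695=2.3216
k=3 load: inc=1.825695, refl=1.825695·-0.818182=-1.4938; V=0.495868+1.825695+-1.493750=0.8278

0 0 source 2.7273
1 5 load 0.4959
2 10 source 2.3216
3 15 load 0.8278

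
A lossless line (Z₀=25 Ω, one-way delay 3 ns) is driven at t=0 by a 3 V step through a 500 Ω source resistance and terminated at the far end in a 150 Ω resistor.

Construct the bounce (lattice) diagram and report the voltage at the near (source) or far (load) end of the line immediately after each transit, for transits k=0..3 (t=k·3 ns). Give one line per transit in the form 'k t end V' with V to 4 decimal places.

Γ_L=0.714286, Γ_S=0.904762; launch V₁=3·25/525=0.142857
k=0 src: V=0.1429
k=1 load: inc=0.142857, refl=0.142857·0.714286=0.1020; V=0.000000+0.142857+0.102041=0.2449
k=2 src: inc=0.102041, refl=0.102041·0.904762=0.0923; V=0.142857+0.102041+0.092323=0.3372
k=3 load: inc=0.092323, refl=0.092323·0.714286=0.0659; V=0.244898+0.092323+0.065945=0.4032

0 0 source 0.1429
1 3 load 0.2449
2 6 source 0.3372
3 9 load 0.4032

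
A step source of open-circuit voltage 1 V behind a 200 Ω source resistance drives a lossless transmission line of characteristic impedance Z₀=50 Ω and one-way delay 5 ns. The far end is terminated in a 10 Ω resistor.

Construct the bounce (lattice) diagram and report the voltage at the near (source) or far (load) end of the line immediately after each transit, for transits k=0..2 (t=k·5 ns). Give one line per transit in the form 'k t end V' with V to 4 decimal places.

0 0 source 0.2000
1 5 load 0.0667
2 10 source -0.0133

Γ_L=-0.666667, Γ_S=0.600000; launch V₁=1·50/250=0.200000
k=0 src: V=0.2000
k=1 load: inc=0.200000, refl=0.200000·-0.666667=-0.1333; V=0.000000+0.200000+-0.133333=0.0667
k=2 src: inc=-0.133333, refl=-0.133333·0.600000=-0.0800; V=0.200000+-0.133333+-0.080000=-0.0133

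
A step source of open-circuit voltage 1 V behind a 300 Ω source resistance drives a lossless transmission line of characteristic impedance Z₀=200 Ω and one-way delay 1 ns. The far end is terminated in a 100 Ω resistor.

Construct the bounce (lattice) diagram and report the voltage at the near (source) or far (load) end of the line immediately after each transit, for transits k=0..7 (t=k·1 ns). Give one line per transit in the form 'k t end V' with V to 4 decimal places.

0 0 source 0.4000
1 1 load 0.2667
2 2 source 0.2400
3 3 load 0.2489
4 4 source 0.2507
5 5 load 0.2501
6 6 source 0.2500
7 7 load 0.2500

Γ_L=-0.333333, Γ_S=0.200000; launch V₁=1·200/500=0.400000
k=0 src: V=0.4000
k=1 load: inc=0.400000, refl=0.400000·-0.333333=-0.1333; V=0.000000+0.400000+-0.133333=0.2667
k=2 src: inc=-0.133333, refl=-0.133333·0.200000=-0.0267; V=0.400000+-0.133333+-0.026667=0.2400
k=3 load: inc=-0.026667, refl=-0.026667·-0.333333=0.0089; V=0.266667+-0.026667+0.008889=0.2489
k=4 src: inc=0.008889, refl=0.008889·0.200000=0.0018; V=0.240000+0.008889+0.001778=0.2507
k=5 load: inc=0.001778, refl=0.001778·-0.333333=-0.0006; V=0.248889+0.001778+-0.000593=0.2501
k=6 src: inc=-0.000593, refl=-0.000593·0.200000=-0.0001; V=0.250667+-0.000593+-0.000119=0.2500
k=7 load: inc=-0.000119, refl=-0.000119·-0.333333=0.0000; V=0.250074+-0.000119+0.000040=0.2500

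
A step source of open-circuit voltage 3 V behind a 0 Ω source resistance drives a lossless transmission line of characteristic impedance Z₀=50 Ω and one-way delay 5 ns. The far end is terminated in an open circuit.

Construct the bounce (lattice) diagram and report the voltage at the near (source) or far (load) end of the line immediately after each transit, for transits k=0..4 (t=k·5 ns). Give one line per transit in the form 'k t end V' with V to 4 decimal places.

0 0 source 3.0000
1 5 load 6.0000
2 10 source 3.0000
3 15 load 0.0000
4 20 source 3.0000

Γ_L=1.000000, Γ_S=-1.000000; launch V₁=3·50/50=3.000000
k=0 src: V=3.0000
k=1 load: inc=3.000000, refl=3.000000·1.000000=3.0000; V=0.000000+3.000000+3.000000=6.0000
k=2 src: inc=3.000000, refl=3.000000·-1.000000=-3.0000; V=3.000000+3.000000+-3.000000=3.0000
k=3 load: inc=-3.000000, refl=-3.000000·1.000000=-3.0000; V=6.000000+-3.000000+-3.000000=0.0000
k=4 src: inc=-3.000000, refl=-3.000000·-1.000000=3.0000; V=3.000000+-3.000000+3.000000=3.0000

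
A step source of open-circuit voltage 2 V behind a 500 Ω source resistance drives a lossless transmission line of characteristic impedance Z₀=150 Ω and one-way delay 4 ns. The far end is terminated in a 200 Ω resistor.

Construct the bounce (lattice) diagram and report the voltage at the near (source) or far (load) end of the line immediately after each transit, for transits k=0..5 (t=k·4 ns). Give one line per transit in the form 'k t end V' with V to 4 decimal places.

Γ_L=0.142857, Γ_S=0.538462; launch V₁=2·150/650=0.461538
k=0 src: V=0.4615
k=1 load: inc=0.461538, refl=0.461538·0.142857=0.0659; V=0.000000+0.461538+0.065934=0.5275
k=2 src: inc=0.065934, refl=0.065934·0.538462=0.0355; V=0.461538+0.065934+0.035503=0.5630
k=3 load: inc=0.035503, refl=0.035503·0.142857=0.0051; V=0.527473+0.035503+0.005072=0.5680
k=4 src: inc=0.005072, refl=0.005072·0.538462=0.0027; V=0.562975+0.005072+0.002731=0.5708
k=5 load: inc=0.002731, refl=0.002731·0.142857=0.0004; V=0.568047+0.002731+0.000390=0.5712

0 0 source 0.4615
1 4 load 0.5275
2 8 source 0.5630
3 12 load 0.5680
4 16 source 0.5708
5 20 load 0.5712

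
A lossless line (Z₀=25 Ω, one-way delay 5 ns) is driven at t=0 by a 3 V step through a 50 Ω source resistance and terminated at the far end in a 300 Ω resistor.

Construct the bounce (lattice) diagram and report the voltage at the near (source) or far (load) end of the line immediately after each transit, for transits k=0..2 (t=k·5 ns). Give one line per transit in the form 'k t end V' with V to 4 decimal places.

0 0 source 1.0000
1 5 load 1.8462
2 10 source 2.1282

Γ_L=0.846154, Γ_S=0.333333; launch V₁=3·25/75=1.000000
k=0 src: V=1.0000
k=1 load: inc=1.000000, refl=1.000000·0.846154=0.8462; V=0.000000+1.000000+0.846154=1.8462
k=2 src: inc=0.846154, refl=0.846154·0.333333=0.2821; V=1.000000+0.846154+0.282051=2.1282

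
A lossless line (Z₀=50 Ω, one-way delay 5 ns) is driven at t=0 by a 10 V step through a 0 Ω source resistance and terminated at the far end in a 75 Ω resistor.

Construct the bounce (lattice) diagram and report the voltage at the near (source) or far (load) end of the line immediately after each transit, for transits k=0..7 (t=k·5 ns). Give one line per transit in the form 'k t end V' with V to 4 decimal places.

Γ_L=0.200000, Γ_S=-1.000000; launch V₁=10·50/50=10.000000
k=0 src: V=10.0000
k=1 load: inc=10.000000, refl=10.000000·0.200000=2.0000; V=0.000000+10.000000+2.000000=12.0000
k=2 src: inc=2.000000, refl=2.000000·-1.000000=-2.0000; V=10.000000+2.000000+-2.000000=10.0000
k=3 load: inc=-2.000000, refl=-2.000000·0.200000=-0.4000; V=12.000000+-2.000000+-0.400000=9.6000
k=4 src: inc=-0.400000, refl=-0.400000·-1.000000=0.4000; V=10.000000+-0.400000+0.400000=10.0000
k=5 load: inc=0.400000, refl=0.400000·0.200000=0.0800; V=9.600000+0.400000+0.080000=10.0800
k=6 src: inc=0.080000, refl=0.080000·-1.000000=-0.0800; V=10.000000+0.080000+-0.080000=10.0000
k=7 load: inc=-0.080000, refl=-0.080000·0.200000=-0.0160; V=10.080000+-0.080000+-0.016000=9.9840

0 0 source 10.0000
1 5 load 12.0000
2 10 source 10.0000
3 15 load 9.6000
4 20 source 10.0000
5 25 load 10.0800
6 30 source 10.0000
7 35 load 9.9840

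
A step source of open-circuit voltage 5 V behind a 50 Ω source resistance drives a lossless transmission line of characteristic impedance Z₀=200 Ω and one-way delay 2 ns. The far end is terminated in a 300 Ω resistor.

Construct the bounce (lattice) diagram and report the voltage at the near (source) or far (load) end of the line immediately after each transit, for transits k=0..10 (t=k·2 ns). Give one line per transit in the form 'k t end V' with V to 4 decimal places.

0 0 source 4.0000
1 2 load 4.8000
2 4 source 4.3200
3 6 load 4.2240
4 8 source 4.2816
5 10 load 4.2931
6 12 source 4.2862
7 14 load 4.2848
8 16 source 4.2857
9 18 load 4.2858
10 20 source 4.2857

Γ_L=0.200000, Γ_S=-0.600000; launch V₁=5·200/250=4.000000
k=0 src: V=4.0000
k=1 load: inc=4.000000, refl=4.000000·0.200000=0.8000; V=0.000000+4.000000+0.800000=4.8000
k=2 src: inc=0.800000, refl=0.800000·-0.600000=-0.4800; V=4.000000+0.800000+-0.480000=4.3200
k=3 load: inc=-0.480000, refl=-0.480000·0.200000=-0.0960; V=4.800000+-0.480000+-0.096000=4.2240
k=4 src: inc=-0.096000, refl=-0.096000·-0.600000=0.0576; V=4.320000+-0.096000+0.057600=4.2816
k=5 load: inc=0.057600, refl=0.057600·0.200000=0.0115; V=4.224000+0.057600+0.011520=4.2931
k=6 src: inc=0.011520, refl=0.011520·-0.600000=-0.0069; V=4.281600+0.011520+-0.006912=4.2862
k=7 load: inc=-0.006912, refl=-0.006912·0.200000=-0.0014; V=4.293120+-0.006912+-0.001382=4.2848
k=8 src: inc=-0.001382, refl=-0.001382·-0.600000=0.0008; V=4.286208+-0.001382+0.000829=4.2857
k=9 load: inc=0.000829, refl=0.000829·0.200000=0.0002; V=4.284826+0.000829+0.000166=4.2858
k=10 src: inc=0.000166, refl=0.000166·-0.600000=-0.0001; V=4.285655+0.000166+-0.000100=4.2857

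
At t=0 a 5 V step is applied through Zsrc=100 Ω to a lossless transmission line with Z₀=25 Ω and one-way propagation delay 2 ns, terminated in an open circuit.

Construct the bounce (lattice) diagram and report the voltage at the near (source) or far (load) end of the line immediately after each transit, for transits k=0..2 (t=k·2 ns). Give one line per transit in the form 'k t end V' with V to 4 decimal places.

0 0 source 1.0000
1 2 load 2.0000
2 4 source 2.6000

Γ_L=1.000000, Γ_S=0.600000; launch V₁=5·25/125=1.000000
k=0 src: V=1.0000
k=1 load: inc=1.000000, refl=1.000000·1.000000=1.0000; V=0.000000+1.000000+1.000000=2.0000
k=2 src: inc=1.000000, refl=1.000000·0.600000=0.6000; V=1.000000+1.000000+0.600000=2.6000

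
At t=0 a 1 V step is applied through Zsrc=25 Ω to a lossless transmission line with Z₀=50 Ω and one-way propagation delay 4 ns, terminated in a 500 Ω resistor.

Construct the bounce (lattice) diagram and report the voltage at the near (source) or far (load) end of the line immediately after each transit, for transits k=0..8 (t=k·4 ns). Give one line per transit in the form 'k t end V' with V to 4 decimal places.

Γ_L=0.818182, Γ_S=-0.333333; launch V₁=1·50/75=0.666667
k=0 src: V=0.6667
k=1 load: inc=0.666667, refl=0.666667·0.818182=0.5455; V=0.000000+0.666667+0.545455=1.2121
k=2 src: inc=0.545455, refl=0.545455·-0.333333=-0.1818; V=0.666667+0.545455+-0.181818=1.0303
k=3 load: inc=-0.181818, refl=-0.181818·0.818182=-0.1488; V=1.212121+-0.181818+-0.148760=0.8815
k=4 src: inc=-0.148760, refl=-0.148760·-0.333333=0.0496; V=1.030303+-0.148760+0.049587=0.9311
k=5 load: inc=0.049587, refl=0.049587·0.818182=0.0406; V=0.881543+0.049587+0.040571=0.9717
k=6 src: inc=0.040571, refl=0.040571·-0.333333=-0.0135; V=0.931129+0.040571+-0.013524=0.9582
k=7 load: inc=-0.013524, refl=-0.013524·0.818182=-0.0111; V=0.971700+-0.013524+-0.011065=0.9471
k=8 src: inc=-0.011065, refl=-0.011065·-0.333333=0.0037; V=0.958177+-0.011065+0.003688=0.9508

0 0 source 0.6667
1 4 load 1.2121
2 8 source 1.0303
3 12 load 0.8815
4 16 source 0.9311
5 20 load 0.9717
6 24 source 0.9582
7 28 load 0.9471
8 32 source 0.9508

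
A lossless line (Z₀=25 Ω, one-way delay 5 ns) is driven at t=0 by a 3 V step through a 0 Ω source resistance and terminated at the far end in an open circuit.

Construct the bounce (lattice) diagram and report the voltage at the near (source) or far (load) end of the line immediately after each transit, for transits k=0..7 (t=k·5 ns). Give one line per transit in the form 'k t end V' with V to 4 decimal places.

0 0 source 3.0000
1 5 load 6.0000
2 10 source 3.0000
3 15 load 0.0000
4 20 source 3.0000
5 25 load 6.0000
6 30 source 3.0000
7 35 load 0.0000

Γ_L=1.000000, Γ_S=-1.000000; launch V₁=3·25/25=3.000000
k=0 src: V=3.0000
k=1 load: inc=3.000000, refl=3.000000·1.000000=3.0000; V=0.000000+3.000000+3.000000=6.0000
k=2 src: inc=3.000000, refl=3.000000·-1.000000=-3.0000; V=3.000000+3.000000+-3.000000=3.0000
k=3 load: inc=-3.000000, refl=-3.000000·1.000000=-3.0000; V=6.000000+-3.000000+-3.000000=0.0000
k=4 src: inc=-3.000000, refl=-3.000000·-1.000000=3.0000; V=3.000000+-3.000000+3.000000=3.0000
k=5 load: inc=3.000000, refl=3.000000·1.000000=3.0000; V=0.000000+3.000000+3.000000=6.0000
k=6 src: inc=3.000000, refl=3.000000·-1.000000=-3.0000; V=3.000000+3.000000+-3.000000=3.0000
k=7 load: inc=-3.000000, refl=-3.000000·1.000000=-3.0000; V=6.000000+-3.000000+-3.000000=0.0000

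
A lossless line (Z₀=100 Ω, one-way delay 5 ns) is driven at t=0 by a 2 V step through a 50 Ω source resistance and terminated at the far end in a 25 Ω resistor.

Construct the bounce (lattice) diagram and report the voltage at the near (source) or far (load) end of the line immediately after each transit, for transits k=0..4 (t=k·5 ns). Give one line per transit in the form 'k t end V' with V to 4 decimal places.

Γ_L=-0.600000, Γ_S=-0.333333; launch V₁=2·100/150=1.333333
k=0 src: V=1.3333
k=1 load: inc=1.333333, refl=1.333333·-0.600000=-0.8000; V=0.000000+1.333333+-0.800000=0.5333
k=2 src: inc=-0.800000, refl=-0.800000·-0.333333=0.2667; V=1.333333+-0.800000+0.266667=0.8000
k=3 load: inc=0.266667, refl=0.266667·-0.600000=-0.1600; V=0.533333+0.266667+-0.160000=0.6400
k=4 src: inc=-0.160000, refl=-0.160000·-0.333333=0.0533; V=0.800000+-0.160000+0.053333=0.6933

0 0 source 1.3333
1 5 load 0.5333
2 10 source 0.8000
3 15 load 0.6400
4 20 source 0.6933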